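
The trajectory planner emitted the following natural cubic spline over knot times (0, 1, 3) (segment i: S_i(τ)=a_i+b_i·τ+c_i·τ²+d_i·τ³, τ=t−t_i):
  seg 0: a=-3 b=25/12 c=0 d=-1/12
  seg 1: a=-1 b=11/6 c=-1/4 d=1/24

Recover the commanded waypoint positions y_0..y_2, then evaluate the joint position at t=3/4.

y_0 = S_0(0) = a_0 = -3
y_1 = S_1(0) = a_1 = -1
y_2 = S_1(2) = 2
t_q=3/4 is in segment 0 (τ=3/4); S_0(τ)=-377/256

y_0=-3 y_1=-1 y_2=2
S(3/4) = -377/256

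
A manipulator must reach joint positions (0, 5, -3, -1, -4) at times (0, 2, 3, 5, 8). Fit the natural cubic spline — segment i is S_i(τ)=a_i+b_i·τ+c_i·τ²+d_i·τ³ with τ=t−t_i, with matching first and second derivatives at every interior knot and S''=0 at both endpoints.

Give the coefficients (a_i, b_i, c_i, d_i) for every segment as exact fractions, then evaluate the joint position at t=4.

  seg 0: a=0 b=2179/326 c=0 d=-341/326
  seg 1: a=5 b=-1913/326 c=-1023/163 d=1351/326
  seg 2: a=-3 b=-976/163 c=2007/326 d=-217/163
  seg 3: a=-1 b=434/163 c=-597/326 d=199/978
S(4) = -1357/326

Δ: Δ0=5/2, Δ1=-8, Δ2=1, Δ3=-1
row 1: diag=6, rhs=-63; c'=1/6, d'=-21/2
row 2: denom=6−1·1/6=35/6; d'=(54−1·-21/2)/(35/6)=387/35
row 3: denom=10−2·12/35=326/35; d'=(-12−2·387/35)/(326/35)=-597/163
back: M3=-597/163
back: M2=387/35−12/35·-597/163=2007/163
back: M1=-21/2−1/6·2007/163=-2046/163
M: M0=0, M1=-2046/163, M2=2007/163, M3=-597/163, M4=0
seg 0: a=0, c=M0/2=0, d=(M1−M0)/(6·2)=-341/326, b=Δ0−h0·(2M0+M1)/6=2179/326
seg 1: a=5, c=M1/2=-1023/163, d=(M2−M1)/(6·1)=1351/326, b=Δ1−h1·(2M1+M2)/6=-1913/326
seg 2: a=-3, c=M2/2=2007/326, d=(M3−M2)/(6·2)=-217/163, b=Δ2−h2·(2M2+M3)/6=-976/163
seg 3: a=-1, c=M3/2=-597/326, d=(M4−M3)/(6·3)=199/978, b=Δ3−h3·(2M3+M4)/6=434/163
t_q=4 → seg 2, τ=1; S=-3+-976/163·τ+2007/326·τ²+-217/163·τ³=-1357/326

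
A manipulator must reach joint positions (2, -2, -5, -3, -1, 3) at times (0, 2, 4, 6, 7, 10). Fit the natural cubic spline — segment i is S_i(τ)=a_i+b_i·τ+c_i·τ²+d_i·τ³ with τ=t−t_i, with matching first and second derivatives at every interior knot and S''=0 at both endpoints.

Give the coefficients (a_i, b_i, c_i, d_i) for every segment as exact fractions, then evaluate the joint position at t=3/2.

Δ: Δ0=-2, Δ1=-3/2, Δ2=1, Δ3=2, Δ4=4/3
row 1: diag=8, rhs=3; c'=1/4, d'=3/8
row 2: denom=8−2·1/4=15/2; d'=(15−2·3/8)/(15/2)=19/10
row 3: denom=6−2·4/15=82/15; d'=(6−2·19/10)/(82/15)=33/82
row 4: denom=8−1·15/82=641/82; d'=(-4−1·33/82)/(641/82)=-361/641
back: M4=-361/641
back: M3=33/82−15/82·-361/641=324/641
back: M2=19/10−4/15·324/641=2263/1282
back: M1=3/8−1/4·2263/1282=-85/1282
M: M0=0, M1=-85/1282, M2=2263/1282, M3=324/641, M4=-361/641, M5=0
seg 0: a=2, c=M0/2=0, d=(M1−M0)/(6·2)=-85/15384, b=Δ0−h0·(2M0+M1)/6=-7607/3846
seg 1: a=-2, c=M1/2=-85/2564, d=(M2−M1)/(6·2)=587/3846, b=Δ1−h1·(2M1+M2)/6=-3931/1923
seg 2: a=-5, c=M2/2=2263/2564, d=(M3−M2)/(6·2)=-1615/15384, b=Δ2−h2·(2M2+M3)/6=-664/1923
seg 3: a=-3, c=M3/2=162/641, d=(M4−M3)/(6·1)=-685/3846, b=Δ3−h3·(2M3+M4)/6=7405/3846
seg 4: a=-1, c=M4/2=-361/1282, d=(M5−M4)/(6·3)=361/11538, b=Δ4−h4·(2M4+M5)/6=3647/1923
t_q=3/2 → seg 0, τ=3/2; S=2+-7607/3846·τ+0·τ²+-85/15384·τ³=-40429/41024

  seg 0: a=2 b=-7607/3846 c=0 d=-85/15384
  seg 1: a=-2 b=-3931/1923 c=-85/2564 d=587/3846
  seg 2: a=-5 b=-664/1923 c=2263/2564 d=-1615/15384
  seg 3: a=-3 b=7405/3846 c=162/641 d=-685/3846
  seg 4: a=-1 b=3647/1923 c=-361/1282 d=361/11538
S(3/2) = -40429/41024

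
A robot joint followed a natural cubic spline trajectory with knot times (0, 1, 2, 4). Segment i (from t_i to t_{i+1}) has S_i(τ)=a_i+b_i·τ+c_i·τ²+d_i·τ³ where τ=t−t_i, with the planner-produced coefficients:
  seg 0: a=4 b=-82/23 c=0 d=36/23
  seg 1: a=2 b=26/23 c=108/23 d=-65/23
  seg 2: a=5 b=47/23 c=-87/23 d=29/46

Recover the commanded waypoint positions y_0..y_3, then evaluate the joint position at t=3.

y_0 = S_0(0) = a_0 = 4
y_1 = S_1(0) = a_1 = 2
y_2 = S_2(0) = a_2 = 5
y_3 = S_2(2) = -1
t_q=3 is in segment 2 (τ=1); S_2(τ)=179/46

y_0=4 y_1=2 y_2=5 y_3=-1
S(3) = 179/46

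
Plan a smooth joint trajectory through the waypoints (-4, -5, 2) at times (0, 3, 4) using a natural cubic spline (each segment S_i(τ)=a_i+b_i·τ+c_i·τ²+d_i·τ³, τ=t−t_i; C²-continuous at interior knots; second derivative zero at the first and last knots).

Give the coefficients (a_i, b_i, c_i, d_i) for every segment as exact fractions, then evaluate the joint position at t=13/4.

Δ: Δ0=-1/3, Δ1=7
row 1: diag=8, rhs=44; c'=1/8, d'=11/2
back: M1=11/2
M: M0=0, M1=11/2, M2=0
seg 0: a=-4, c=M0/2=0, d=(M1−M0)/(6·3)=11/36, b=Δ0−h0·(2M0+M1)/6=-37/12
seg 1: a=-5, c=M1/2=11/4, d=(M2−M1)/(6·1)=-11/12, b=Δ1−h1·(2M1+M2)/6=31/6
t_q=13/4 → seg 1, τ=1/4; S=-5+31/6·τ+11/4·τ²+-11/12·τ³=-909/256

  seg 0: a=-4 b=-37/12 c=0 d=11/36
  seg 1: a=-5 b=31/6 c=11/4 d=-11/12
S(13/4) = -909/256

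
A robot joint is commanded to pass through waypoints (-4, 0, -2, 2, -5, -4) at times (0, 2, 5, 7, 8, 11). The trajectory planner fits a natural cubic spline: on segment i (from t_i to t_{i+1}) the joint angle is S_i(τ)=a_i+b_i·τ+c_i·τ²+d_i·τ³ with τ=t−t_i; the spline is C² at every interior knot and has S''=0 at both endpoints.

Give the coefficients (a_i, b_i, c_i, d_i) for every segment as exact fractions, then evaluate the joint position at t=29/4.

  seg 0: a=-4 b=11954/3957 c=0 d=-1010/3957
  seg 1: a=0 b=-166/3957 c=-2020/1319 d=5236/11871
  seg 2: a=-2 b=10598/3957 c=3216/1319 d=-5495/3957
  seg 3: a=2 b=-16750/3957 c=-7774/1319 d=12373/3957
  seg 4: a=-5 b=-26275/3957 c=4599/1319 d=-511/1319
S(29/4) = 52527/84416

Δ: Δ0=2, Δ1=-2/3, Δ2=2, Δ3=-7, Δ4=1/3
row 1: diag=10, rhs=-16; c'=3/10, d'=-8/5
row 2: denom=10−3·3/10=91/10; d'=(16−3·-8/5)/(91/10)=16/7
row 3: denom=6−2·20/91=506/91; d'=(-54−2·16/7)/(506/91)=-2665/253
row 4: denom=8−1·91/506=3957/506; d'=(44−1·-2665/253)/(3957/506)=9198/1319
back: M4=9198/1319
back: M3=-2665/253−91/506·9198/1319=-15548/1319
back: M2=16/7−20/91·-15548/1319=6432/1319
back: M1=-8/5−3/10·6432/1319=-4040/1319
M: M0=0, M1=-4040/1319, M2=6432/1319, M3=-15548/1319, M4=9198/1319, M5=0
seg 0: a=-4, c=M0/2=0, d=(M1−M0)/(6·2)=-1010/3957, b=Δ0−h0·(2M0+M1)/6=11954/3957
seg 1: a=0, c=M1/2=-2020/1319, d=(M2−M1)/(6·3)=5236/11871, b=Δ1−h1·(2M1+M2)/6=-166/3957
seg 2: a=-2, c=M2/2=3216/1319, d=(M3−M2)/(6·2)=-5495/3957, b=Δ2−h2·(2M2+M3)/6=10598/3957
seg 3: a=2, c=M3/2=-7774/1319, d=(M4−M3)/(6·1)=12373/3957, b=Δ3−h3·(2M3+M4)/6=-16750/3957
seg 4: a=-5, c=M4/2=4599/1319, d=(M5−M4)/(6·3)=-511/1319, b=Δ4−h4·(2M4+M5)/6=-26275/3957
t_q=29/4 → seg 3, τ=1/4; S=2+-16750/3957·τ+-7774/1319·τ²+12373/3957·τ³=52527/84416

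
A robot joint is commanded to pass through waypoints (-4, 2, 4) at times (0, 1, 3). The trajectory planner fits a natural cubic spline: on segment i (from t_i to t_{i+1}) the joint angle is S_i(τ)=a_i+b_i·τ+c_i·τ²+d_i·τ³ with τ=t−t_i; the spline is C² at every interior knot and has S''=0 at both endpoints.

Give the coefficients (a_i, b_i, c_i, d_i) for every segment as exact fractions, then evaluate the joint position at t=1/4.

  seg 0: a=-4 b=41/6 c=0 d=-5/6
  seg 1: a=2 b=13/3 c=-5/2 d=5/12
S(1/4) = -295/128

Δ: Δ0=6, Δ1=1
row 1: diag=6, rhs=-30; c'=1/3, d'=-5
back: M1=-5
M: M0=0, M1=-5, M2=0
seg 0: a=-4, c=M0/2=0, d=(M1−M0)/(6·1)=-5/6, b=Δ0−h0·(2M0+M1)/6=41/6
seg 1: a=2, c=M1/2=-5/2, d=(M2−M1)/(6·2)=5/12, b=Δ1−h1·(2M1+M2)/6=13/3
t_q=1/4 → seg 0, τ=1/4; S=-4+41/6·τ+0·τ²+-5/6·τ³=-295/128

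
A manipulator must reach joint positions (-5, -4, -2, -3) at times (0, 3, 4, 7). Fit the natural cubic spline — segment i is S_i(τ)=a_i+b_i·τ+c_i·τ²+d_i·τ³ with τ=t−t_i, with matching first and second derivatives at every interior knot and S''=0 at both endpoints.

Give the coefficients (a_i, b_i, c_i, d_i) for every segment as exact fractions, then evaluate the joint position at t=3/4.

  seg 0: a=-5 b=-26/63 c=0 d=47/567
  seg 1: a=-4 b=115/63 c=47/63 d=-4/7
  seg 2: a=-2 b=101/63 c=-61/63 d=61/567
S(3/4) = -2363/448

Δ: Δ0=1/3, Δ1=2, Δ2=-1/3
row 1: diag=8, rhs=10; c'=1/8, d'=5/4
row 2: denom=8−1·1/8=63/8; d'=(-14−1·5/4)/(63/8)=-122/63
back: M2=-122/63
back: M1=5/4−1/8·-122/63=94/63
M: M0=0, M1=94/63, M2=-122/63, M3=0
seg 0: a=-5, c=M0/2=0, d=(M1−M0)/(6·3)=47/567, b=Δ0−h0·(2M0+M1)/6=-26/63
seg 1: a=-4, c=M1/2=47/63, d=(M2−M1)/(6·1)=-4/7, b=Δ1−h1·(2M1+M2)/6=115/63
seg 2: a=-2, c=M2/2=-61/63, d=(M3−M2)/(6·3)=61/567, b=Δ2−h2·(2M2+M3)/6=101/63
t_q=3/4 → seg 0, τ=3/4; S=-5+-26/63·τ+0·τ²+47/567·τ³=-2363/448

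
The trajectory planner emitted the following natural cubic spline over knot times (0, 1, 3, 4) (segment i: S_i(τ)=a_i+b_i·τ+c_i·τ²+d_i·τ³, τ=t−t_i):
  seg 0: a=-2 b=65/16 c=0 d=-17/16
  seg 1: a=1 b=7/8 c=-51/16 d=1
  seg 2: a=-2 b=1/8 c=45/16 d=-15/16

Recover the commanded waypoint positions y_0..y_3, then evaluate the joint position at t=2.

y_0 = S_0(0) = a_0 = -2
y_1 = S_1(0) = a_1 = 1
y_2 = S_2(0) = a_2 = -2
y_3 = S_2(1) = 0
t_q=2 is in segment 1 (τ=1); S_1(τ)=-5/16

y_0=-2 y_1=1 y_2=-2 y_3=0
S(2) = -5/16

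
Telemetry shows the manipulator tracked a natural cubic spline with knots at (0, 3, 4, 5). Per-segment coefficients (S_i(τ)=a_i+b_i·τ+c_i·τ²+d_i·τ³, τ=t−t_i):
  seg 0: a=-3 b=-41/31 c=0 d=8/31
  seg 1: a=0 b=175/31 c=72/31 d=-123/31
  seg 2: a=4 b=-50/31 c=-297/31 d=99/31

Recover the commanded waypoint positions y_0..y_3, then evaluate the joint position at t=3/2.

y_0=-3 y_1=0 y_2=4 y_3=-4
S(3/2) = -255/62

y_0 = S_0(0) = a_0 = -3
y_1 = S_1(0) = a_1 = 0
y_2 = S_2(0) = a_2 = 4
y_3 = S_2(1) = -4
t_q=3/2 is in segment 0 (τ=3/2); S_0(τ)=-255/62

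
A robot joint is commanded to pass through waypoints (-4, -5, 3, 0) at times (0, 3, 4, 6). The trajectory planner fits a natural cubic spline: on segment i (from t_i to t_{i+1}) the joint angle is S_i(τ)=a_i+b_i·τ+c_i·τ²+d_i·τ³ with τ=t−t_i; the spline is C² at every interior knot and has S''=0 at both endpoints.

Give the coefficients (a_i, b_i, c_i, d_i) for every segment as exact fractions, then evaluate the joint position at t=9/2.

  seg 0: a=-4 b=-1165/282 c=0 d=119/282
  seg 1: a=-5 b=1024/141 c=357/94 d=-863/282
  seg 2: a=3 b=1601/282 c=-253/47 d=253/282
S(9/2) = 3463/752

Δ: Δ0=-1/3, Δ1=8, Δ2=-3/2
row 1: diag=8, rhs=50; c'=1/8, d'=25/4
row 2: denom=6−1·1/8=47/8; d'=(-57−1·25/4)/(47/8)=-506/47
back: M2=-506/47
back: M1=25/4−1/8·-506/47=357/47
M: M0=0, M1=357/47, M2=-506/47, M3=0
seg 0: a=-4, c=M0/2=0, d=(M1−M0)/(6·3)=119/282, b=Δ0−h0·(2M0+M1)/6=-1165/282
seg 1: a=-5, c=M1/2=357/94, d=(M2−M1)/(6·1)=-863/282, b=Δ1−h1·(2M1+M2)/6=1024/141
seg 2: a=3, c=M2/2=-253/47, d=(M3−M2)/(6·2)=253/282, b=Δ2−h2·(2M2+M3)/6=1601/282
t_q=9/2 → seg 2, τ=1/2; S=3+1601/282·τ+-253/47·τ²+253/282·τ³=3463/752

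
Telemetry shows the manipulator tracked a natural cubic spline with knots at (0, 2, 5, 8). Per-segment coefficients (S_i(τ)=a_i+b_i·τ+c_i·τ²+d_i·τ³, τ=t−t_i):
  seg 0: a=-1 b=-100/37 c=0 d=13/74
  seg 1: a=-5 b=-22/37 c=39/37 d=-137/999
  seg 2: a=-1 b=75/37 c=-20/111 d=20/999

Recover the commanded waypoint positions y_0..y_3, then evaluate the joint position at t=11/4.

y_0=-1 y_1=-5 y_2=-1 y_3=4
S(11/4) = -11629/2368

y_0 = S_0(0) = a_0 = -1
y_1 = S_1(0) = a_1 = -5
y_2 = S_2(0) = a_2 = -1
y_3 = S_2(3) = 4
t_q=11/4 is in segment 1 (τ=3/4); S_1(τ)=-11629/2368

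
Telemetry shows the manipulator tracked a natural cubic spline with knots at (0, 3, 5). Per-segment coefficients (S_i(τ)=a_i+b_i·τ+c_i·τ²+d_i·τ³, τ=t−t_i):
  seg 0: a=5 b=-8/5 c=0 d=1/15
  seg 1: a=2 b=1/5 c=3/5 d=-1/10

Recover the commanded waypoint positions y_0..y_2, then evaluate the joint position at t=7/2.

y_0=5 y_1=2 y_2=4
S(7/2) = 179/80

y_0 = S_0(0) = a_0 = 5
y_1 = S_1(0) = a_1 = 2
y_2 = S_1(2) = 4
t_q=7/2 is in segment 1 (τ=1/2); S_1(τ)=179/80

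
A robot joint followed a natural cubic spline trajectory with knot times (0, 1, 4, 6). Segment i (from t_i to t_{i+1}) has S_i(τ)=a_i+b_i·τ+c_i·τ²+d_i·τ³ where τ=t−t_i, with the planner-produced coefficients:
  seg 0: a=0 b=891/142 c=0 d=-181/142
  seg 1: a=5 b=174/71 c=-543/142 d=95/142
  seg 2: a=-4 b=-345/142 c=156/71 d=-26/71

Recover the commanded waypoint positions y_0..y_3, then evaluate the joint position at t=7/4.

y_0 = S_0(0) = a_0 = 0
y_1 = S_1(0) = a_1 = 5
y_2 = S_2(0) = a_2 = -4
y_3 = S_2(2) = -3
t_q=7/4 is in segment 1 (τ=3/4); S_1(τ)=45161/9088

y_0=0 y_1=5 y_2=-4 y_3=-3
S(7/4) = 45161/9088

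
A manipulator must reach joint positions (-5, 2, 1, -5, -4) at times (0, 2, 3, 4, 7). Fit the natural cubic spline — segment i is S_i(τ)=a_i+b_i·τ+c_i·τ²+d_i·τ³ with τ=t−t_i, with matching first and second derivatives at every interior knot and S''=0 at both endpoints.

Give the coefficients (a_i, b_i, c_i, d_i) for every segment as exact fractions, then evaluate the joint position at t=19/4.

  seg 0: a=-5 b=1214/267 c=0 d=-559/2136
  seg 1: a=2 b=751/534 c=-559/356 d=-893/1068
  seg 2: a=1 b=-4531/1068 c=-363/89 d=2479/1068
  seg 3: a=-5 b=-2903/534 c=1027/356 d=-1027/3204
S(19/4) = -172925/22784

Δ: Δ0=7/2, Δ1=-1, Δ2=-6, Δ3=1/3
row 1: diag=6, rhs=-27; c'=1/6, d'=-9/2
row 2: denom=4−1·1/6=23/6; d'=(-30−1·-9/2)/(23/6)=-153/23
row 3: denom=8−1·6/23=178/23; d'=(38−1·-153/23)/(178/23)=1027/178
back: M3=1027/178
back: M2=-153/23−6/23·1027/178=-726/89
back: M1=-9/2−1/6·-726/89=-559/178
M: M0=0, M1=-559/178, M2=-726/89, M3=1027/178, M4=0
seg 0: a=-5, c=M0/2=0, d=(M1−M0)/(6·2)=-559/2136, b=Δ0−h0·(2M0+M1)/6=1214/267
seg 1: a=2, c=M1/2=-559/356, d=(M2−M1)/(6·1)=-893/1068, b=Δ1−h1·(2M1+M2)/6=751/534
seg 2: a=1, c=M2/2=-363/89, d=(M3−M2)/(6·1)=2479/1068, b=Δ2−h2·(2M2+M3)/6=-4531/1068
seg 3: a=-5, c=M3/2=1027/356, d=(M4−M3)/(6·3)=-1027/3204, b=Δ3−h3·(2M3+M4)/6=-2903/534
t_q=19/4 → seg 3, τ=3/4; S=-5+-2903/534·τ+1027/356·τ²+-1027/3204·τ³=-172925/22784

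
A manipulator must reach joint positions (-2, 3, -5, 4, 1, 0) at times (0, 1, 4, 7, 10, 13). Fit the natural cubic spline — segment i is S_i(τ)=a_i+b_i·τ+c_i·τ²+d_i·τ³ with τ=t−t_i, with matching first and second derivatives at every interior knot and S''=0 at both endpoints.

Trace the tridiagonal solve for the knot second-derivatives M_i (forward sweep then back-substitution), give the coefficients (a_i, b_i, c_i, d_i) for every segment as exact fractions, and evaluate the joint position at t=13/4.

Δ: Δ0=5, Δ1=-8/3, Δ2=3, Δ3=-1, Δ4=-1/3
row 1: diag=8, rhs=-46; c'=3/8, d'=-23/4
row 2: denom=12−3·3/8=87/8; d'=(34−3·-23/4)/(87/8)=410/87
row 3: denom=12−3·8/29=324/29; d'=(-24−3·410/87)/(324/29)=-553/162
row 4: denom=12−3·29/108=403/36; d'=(4−3·-553/162)/(403/36)=1538/1209
back: M4=1538/1209
back: M3=-553/162−29/108·1538/1209=-4540/1209
back: M2=410/87−8/29·-4540/1209=6950/1209
back: M1=-23/4−3/8·6950/1209=-3186/403
M: M0=0, M1=-3186/403, M2=6950/1209, M3=-4540/1209, M4=1538/1209, M5=0
seg 0: a=-2, c=M0/2=0, d=(M1−M0)/(6·1)=-531/403, b=Δ0−h0·(2M0+M1)/6=2546/403
seg 1: a=3, c=M1/2=-1593/403, d=(M2−M1)/(6·3)=8254/10881, b=Δ1−h1·(2M1+M2)/6=953/403
seg 2: a=-5, c=M2/2=3475/1209, d=(M3−M2)/(6·3)=-1915/3627, b=Δ2−h2·(2M2+M3)/6=-27/31
seg 3: a=4, c=M3/2=-2270/1209, d=(M4−M3)/(6·3)=1013/3627, b=Δ3−h3·(2M3+M4)/6=854/403
seg 4: a=1, c=M4/2=769/1209, d=(M5−M4)/(6·3)=-769/10881, b=Δ4−h4·(2M4+M5)/6=-647/403
t_q=13/4 → seg 1, τ=9/4; S=3+953/403·τ+-1593/403·τ²+8254/10881·τ³=-39333/12896

  seg 0: a=-2 b=2546/403 c=0 d=-531/403
  seg 1: a=3 b=953/403 c=-1593/403 d=8254/10881
  seg 2: a=-5 b=-27/31 c=3475/1209 d=-1915/3627
  seg 3: a=4 b=854/403 c=-2270/1209 d=1013/3627
  seg 4: a=1 b=-647/403 c=769/1209 d=-769/10881
S(13/4) = -39333/12896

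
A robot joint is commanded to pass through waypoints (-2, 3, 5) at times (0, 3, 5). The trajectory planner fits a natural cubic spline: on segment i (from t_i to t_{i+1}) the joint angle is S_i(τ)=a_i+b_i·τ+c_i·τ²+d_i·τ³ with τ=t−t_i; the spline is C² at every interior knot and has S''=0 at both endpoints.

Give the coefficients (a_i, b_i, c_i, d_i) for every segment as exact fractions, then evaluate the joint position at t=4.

  seg 0: a=-2 b=28/15 c=0 d=-1/45
  seg 1: a=3 b=19/15 c=-1/5 d=1/30
S(4) = 41/10

Δ: Δ0=5/3, Δ1=1
row 1: diag=10, rhs=-4; c'=1/5, d'=-2/5
back: M1=-2/5
M: M0=0, M1=-2/5, M2=0
seg 0: a=-2, c=M0/2=0, d=(M1−M0)/(6·3)=-1/45, b=Δ0−h0·(2M0+M1)/6=28/15
seg 1: a=3, c=M1/2=-1/5, d=(M2−M1)/(6·2)=1/30, b=Δ1−h1·(2M1+M2)/6=19/15
t_q=4 → seg 1, τ=1; S=3+19/15·τ+-1/5·τ²+1/30·τ³=41/10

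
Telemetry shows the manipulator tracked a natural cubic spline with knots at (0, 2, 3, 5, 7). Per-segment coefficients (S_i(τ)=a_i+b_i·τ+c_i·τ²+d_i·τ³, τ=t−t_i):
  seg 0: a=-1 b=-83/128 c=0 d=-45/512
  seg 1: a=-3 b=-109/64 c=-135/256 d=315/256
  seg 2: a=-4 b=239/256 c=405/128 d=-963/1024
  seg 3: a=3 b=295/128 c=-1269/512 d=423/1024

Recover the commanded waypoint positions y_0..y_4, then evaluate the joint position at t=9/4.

y_0 = S_0(0) = a_0 = -1
y_1 = S_1(0) = a_1 = -3
y_2 = S_2(0) = a_2 = -4
y_3 = S_3(0) = a_3 = 3
y_4 = S_3(2) = 1
t_q=9/4 is in segment 1 (τ=1/4); S_1(τ)=-56353/16384

y_0=-1 y_1=-3 y_2=-4 y_3=3 y_4=1
S(9/4) = -56353/16384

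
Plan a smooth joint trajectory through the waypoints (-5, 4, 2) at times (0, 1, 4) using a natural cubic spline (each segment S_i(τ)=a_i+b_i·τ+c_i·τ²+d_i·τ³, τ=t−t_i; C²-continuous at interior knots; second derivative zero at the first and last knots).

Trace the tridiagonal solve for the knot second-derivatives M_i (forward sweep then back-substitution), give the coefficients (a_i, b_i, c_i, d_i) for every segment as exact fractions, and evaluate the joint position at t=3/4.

Δ: Δ0=9, Δ1=-2/3
row 1: diag=8, rhs=-58; c'=3/8, d'=-29/4
back: M1=-29/4
M: M0=0, M1=-29/4, M2=0
seg 0: a=-5, c=M0/2=0, d=(M1−M0)/(6·1)=-29/24, b=Δ0−h0·(2M0+M1)/6=245/24
seg 1: a=4, c=M1/2=-29/8, d=(M2−M1)/(6·3)=29/72, b=Δ1−h1·(2M1+M2)/6=79/12
t_q=3/4 → seg 0, τ=3/4; S=-5+245/24·τ+0·τ²+-29/24·τ³=1099/512

  seg 0: a=-5 b=245/24 c=0 d=-29/24
  seg 1: a=4 b=79/12 c=-29/8 d=29/72
S(3/4) = 1099/512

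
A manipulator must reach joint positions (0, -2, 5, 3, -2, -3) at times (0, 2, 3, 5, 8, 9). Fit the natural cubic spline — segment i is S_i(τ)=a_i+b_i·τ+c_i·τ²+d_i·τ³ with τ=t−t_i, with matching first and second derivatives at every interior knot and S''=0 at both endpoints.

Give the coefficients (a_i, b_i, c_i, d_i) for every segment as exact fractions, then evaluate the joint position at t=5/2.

  seg 0: a=0 b=-29111/6879 c=0 d=5558/6879
  seg 1: a=-2 b=37585/6879 c=11116/2293 d=-22780/6879
  seg 2: a=5 b=35941/6879 c=-11664/2293 d=6791/6879
  seg 3: a=3 b=-22535/6879 c=1918/2293 d=-688/6879
  seg 4: a=-2 b=-6587/6879 c=-146/2293 d=146/6879
S(5/2) = 3508/2293

Δ: Δ0=-1, Δ1=7, Δ2=-1, Δ3=-5/3, Δ4=-1
row 1: diag=6, rhs=48; c'=1/6, d'=8
row 2: denom=6−1·1/6=35/6; d'=(-48−1·8)/(35/6)=-48/5
row 3: denom=10−2·12/35=326/35; d'=(-4−2·-48/5)/(326/35)=266/163
row 4: denom=8−3·105/326=2293/326; d'=(4−3·266/163)/(2293/326)=-292/2293
back: M4=-292/2293
back: M3=266/163−105/326·-292/2293=3836/2293
back: M2=-48/5−12/35·3836/2293=-23328/2293
back: M1=8−1/6·-23328/2293=22232/2293
M: M0=0, M1=22232/2293, M2=-23328/2293, M3=3836/2293, M4=-292/2293, M5=0
seg 0: a=0, c=M0/2=0, d=(M1−M0)/(6·2)=5558/6879, b=Δ0−h0·(2M0+M1)/6=-29111/6879
seg 1: a=-2, c=M1/2=11116/2293, d=(M2−M1)/(6·1)=-22780/6879, b=Δ1−h1·(2M1+M2)/6=37585/6879
seg 2: a=5, c=M2/2=-11664/2293, d=(M3−M2)/(6·2)=6791/6879, b=Δ2−h2·(2M2+M3)/6=35941/6879
seg 3: a=3, c=M3/2=1918/2293, d=(M4−M3)/(6·3)=-688/6879, b=Δ3−h3·(2M3+M4)/6=-22535/6879
seg 4: a=-2, c=M4/2=-146/2293, d=(M5−M4)/(6·1)=146/6879, b=Δ4−h4·(2M4+M5)/6=-6587/6879
t_q=5/2 → seg 1, τ=1/2; S=-2+37585/6879·τ+11116/2293·τ²+-22780/6879·τ³=3508/2293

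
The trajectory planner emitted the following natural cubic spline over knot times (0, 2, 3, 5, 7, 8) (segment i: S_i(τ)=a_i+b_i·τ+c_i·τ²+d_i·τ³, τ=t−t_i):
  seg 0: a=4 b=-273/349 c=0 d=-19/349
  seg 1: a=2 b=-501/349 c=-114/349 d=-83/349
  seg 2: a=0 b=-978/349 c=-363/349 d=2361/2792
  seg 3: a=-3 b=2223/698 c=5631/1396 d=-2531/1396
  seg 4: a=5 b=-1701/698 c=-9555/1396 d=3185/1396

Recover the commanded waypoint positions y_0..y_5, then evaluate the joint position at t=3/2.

y_0 = S_0(0) = a_0 = 4
y_1 = S_1(0) = a_1 = 2
y_2 = S_2(0) = a_2 = 0
y_3 = S_3(0) = a_3 = -3
y_4 = S_4(0) = a_4 = 5
y_5 = S_4(1) = -2
t_q=3/2 is in segment 0 (τ=3/2); S_0(τ)=7379/2792

y_0=4 y_1=2 y_2=0 y_3=-3 y_4=5 y_5=-2
S(3/2) = 7379/2792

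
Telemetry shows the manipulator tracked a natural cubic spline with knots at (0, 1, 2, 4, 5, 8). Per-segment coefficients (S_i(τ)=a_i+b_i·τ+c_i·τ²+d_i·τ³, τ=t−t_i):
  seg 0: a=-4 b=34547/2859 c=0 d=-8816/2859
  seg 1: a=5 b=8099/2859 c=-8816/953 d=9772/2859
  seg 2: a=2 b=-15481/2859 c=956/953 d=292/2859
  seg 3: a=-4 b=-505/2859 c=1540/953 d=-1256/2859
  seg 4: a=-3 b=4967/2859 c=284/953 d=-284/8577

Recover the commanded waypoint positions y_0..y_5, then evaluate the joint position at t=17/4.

y_0=-4 y_1=5 y_2=2 y_3=-4 y_4=-3 y_5=4
S(17/4) = -30115/7624

y_0 = S_0(0) = a_0 = -4
y_1 = S_1(0) = a_1 = 5
y_2 = S_2(0) = a_2 = 2
y_3 = S_3(0) = a_3 = -4
y_4 = S_4(0) = a_4 = -3
y_5 = S_4(3) = 4
t_q=17/4 is in segment 3 (τ=1/4); S_3(τ)=-30115/7624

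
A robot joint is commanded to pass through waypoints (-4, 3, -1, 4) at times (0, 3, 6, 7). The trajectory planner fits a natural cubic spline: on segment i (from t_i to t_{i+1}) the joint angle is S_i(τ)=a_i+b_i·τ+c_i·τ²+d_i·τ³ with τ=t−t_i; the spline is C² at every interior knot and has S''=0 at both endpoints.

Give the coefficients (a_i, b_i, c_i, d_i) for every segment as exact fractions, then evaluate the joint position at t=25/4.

  seg 0: a=-4 b=4 c=0 d=-5/27
  seg 1: a=3 b=-1 c=-5/3 d=14/27
  seg 2: a=-1 b=3 c=3 d=-1
S(25/4) = -5/64

Δ: Δ0=7/3, Δ1=-4/3, Δ2=5
row 1: diag=12, rhs=-22; c'=1/4, d'=-11/6
row 2: denom=8−3·1/4=29/4; d'=(38−3·-11/6)/(29/4)=6
back: M2=6
back: M1=-11/6−1/4·6=-10/3
M: M0=0, M1=-10/3, M2=6, M3=0
seg 0: a=-4, c=M0/2=0, d=(M1−M0)/(6·3)=-5/27, b=Δ0−h0·(2M0+M1)/6=4
seg 1: a=3, c=M1/2=-5/3, d=(M2−M1)/(6·3)=14/27, b=Δ1−h1·(2M1+M2)/6=-1
seg 2: a=-1, c=M2/2=3, d=(M3−M2)/(6·1)=-1, b=Δ2−h2·(2M2+M3)/6=3
t_q=25/4 → seg 2, τ=1/4; S=-1+3·τ+3·τ²+-1·τ³=-5/64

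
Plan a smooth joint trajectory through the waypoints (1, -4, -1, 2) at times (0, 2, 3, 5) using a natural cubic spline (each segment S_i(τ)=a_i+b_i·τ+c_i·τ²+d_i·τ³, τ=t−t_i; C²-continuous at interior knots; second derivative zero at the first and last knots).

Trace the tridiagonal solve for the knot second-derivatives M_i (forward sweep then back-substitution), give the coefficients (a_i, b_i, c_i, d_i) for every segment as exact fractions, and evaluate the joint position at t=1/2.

Δ: Δ0=-5/2, Δ1=3, Δ2=3/2
row 1: diag=6, rhs=33; c'=1/6, d'=11/2
row 2: denom=6−1·1/6=35/6; d'=(-9−1·11/2)/(35/6)=-87/35
back: M2=-87/35
back: M1=11/2−1/6·-87/35=207/35
M: M0=0, M1=207/35, M2=-87/35, M3=0
seg 0: a=1, c=M0/2=0, d=(M1−M0)/(6·2)=69/140, b=Δ0−h0·(2M0+M1)/6=-313/70
seg 1: a=-4, c=M1/2=207/70, d=(M2−M1)/(6·1)=-7/5, b=Δ1−h1·(2M1+M2)/6=101/70
seg 2: a=-1, c=M2/2=-87/70, d=(M3−M2)/(6·2)=29/140, b=Δ2−h2·(2M2+M3)/6=221/70
t_q=1/2 → seg 0, τ=1/2; S=1+-313/70·τ+0·τ²+69/140·τ³=-263/224

  seg 0: a=1 b=-313/70 c=0 d=69/140
  seg 1: a=-4 b=101/70 c=207/70 d=-7/5
  seg 2: a=-1 b=221/70 c=-87/70 d=29/140
S(1/2) = -263/224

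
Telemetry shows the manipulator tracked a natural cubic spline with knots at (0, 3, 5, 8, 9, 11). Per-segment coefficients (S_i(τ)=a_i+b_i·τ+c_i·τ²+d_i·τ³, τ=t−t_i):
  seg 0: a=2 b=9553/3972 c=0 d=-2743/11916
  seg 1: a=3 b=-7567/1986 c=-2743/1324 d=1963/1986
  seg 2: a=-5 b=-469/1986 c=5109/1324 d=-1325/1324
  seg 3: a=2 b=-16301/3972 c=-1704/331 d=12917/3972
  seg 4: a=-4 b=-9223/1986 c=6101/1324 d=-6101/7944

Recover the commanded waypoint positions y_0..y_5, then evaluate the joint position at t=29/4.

y_0 = S_0(0) = a_0 = 2
y_1 = S_1(0) = a_1 = 3
y_2 = S_2(0) = a_2 = -5
y_3 = S_3(0) = a_3 = 2
y_4 = S_4(0) = a_4 = -4
y_5 = S_4(2) = -1
t_q=29/4 is in segment 2 (τ=9/4); S_2(τ)=220687/84736

y_0=2 y_1=3 y_2=-5 y_3=2 y_4=-4 y_5=-1
S(29/4) = 220687/84736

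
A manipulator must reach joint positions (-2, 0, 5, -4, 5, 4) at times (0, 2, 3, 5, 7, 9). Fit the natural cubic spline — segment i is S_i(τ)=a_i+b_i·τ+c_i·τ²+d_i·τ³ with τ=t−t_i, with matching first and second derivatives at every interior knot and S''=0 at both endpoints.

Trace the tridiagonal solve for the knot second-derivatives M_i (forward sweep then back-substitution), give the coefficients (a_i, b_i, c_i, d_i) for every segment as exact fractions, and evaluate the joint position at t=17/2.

  seg 0: a=-2 b=-182/159 c=0 d=341/636
  seg 1: a=0 b=841/159 c=341/106 d=-1115/318
  seg 2: a=5 b=383/318 c=-387/53 d=1415/636
  seg 3: a=-4 b=-415/318 c=641/106 d=-250/159
  seg 4: a=5 b=1277/318 c=-359/106 d=359/636
S(17/2) = 9003/1696

Δ: Δ0=1, Δ1=5, Δ2=-9/2, Δ3=9/2, Δ4=-1/2
row 1: diag=6, rhs=24; c'=1/6, d'=4
row 2: denom=6−1·1/6=35/6; d'=(-57−1·4)/(35/6)=-366/35
row 3: denom=8−2·12/35=256/35; d'=(54−2·-366/35)/(256/35)=1311/128
row 4: denom=8−2·35/128=477/64; d'=(-30−2·1311/128)/(477/64)=-359/53
back: M4=-359/53
back: M3=1311/128−35/128·-359/53=641/53
back: M2=-366/35−12/35·641/53=-774/53
back: M1=4−1/6·-774/53=341/53
M: M0=0, M1=341/53, M2=-774/53, M3=641/53, M4=-359/53, M5=0
seg 0: a=-2, c=M0/2=0, d=(M1−M0)/(6·2)=341/636, b=Δ0−h0·(2M0+M1)/6=-182/159
seg 1: a=0, c=M1/2=341/106, d=(M2−M1)/(6·1)=-1115/318, b=Δ1−h1·(2M1+M2)/6=841/159
seg 2: a=5, c=M2/2=-387/53, d=(M3−M2)/(6·2)=1415/636, b=Δ2−h2·(2M2+M3)/6=383/318
seg 3: a=-4, c=M3/2=641/106, d=(M4−M3)/(6·2)=-250/159, b=Δ3−h3·(2M3+M4)/6=-415/318
seg 4: a=5, c=M4/2=-359/106, d=(M5−M4)/(6·2)=359/636, b=Δ4−h4·(2M4+M5)/6=1277/318
t_q=17/2 → seg 4, τ=3/2; S=5+1277/318·τ+-359/106·τ²+359/636·τ³=9003/1696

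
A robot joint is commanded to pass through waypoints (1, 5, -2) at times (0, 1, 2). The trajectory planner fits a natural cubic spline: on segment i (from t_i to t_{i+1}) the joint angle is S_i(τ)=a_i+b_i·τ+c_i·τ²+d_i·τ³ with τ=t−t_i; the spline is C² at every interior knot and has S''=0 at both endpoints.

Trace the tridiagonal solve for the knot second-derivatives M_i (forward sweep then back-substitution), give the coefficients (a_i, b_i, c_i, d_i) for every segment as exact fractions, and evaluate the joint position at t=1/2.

Δ: Δ0=4, Δ1=-7
row 1: diag=4, rhs=-66; c'=1/4, d'=-33/2
back: M1=-33/2
M: M0=0, M1=-33/2, M2=0
seg 0: a=1, c=M0/2=0, d=(M1−M0)/(6·1)=-11/4, b=Δ0−h0·(2M0+M1)/6=27/4
seg 1: a=5, c=M1/2=-33/4, d=(M2−M1)/(6·1)=11/4, b=Δ1−h1·(2M1+M2)/6=-3/2
t_q=1/2 → seg 0, τ=1/2; S=1+27/4·τ+0·τ²+-11/4·τ³=129/32

  seg 0: a=1 b=27/4 c=0 d=-11/4
  seg 1: a=5 b=-3/2 c=-33/4 d=11/4
S(1/2) = 129/32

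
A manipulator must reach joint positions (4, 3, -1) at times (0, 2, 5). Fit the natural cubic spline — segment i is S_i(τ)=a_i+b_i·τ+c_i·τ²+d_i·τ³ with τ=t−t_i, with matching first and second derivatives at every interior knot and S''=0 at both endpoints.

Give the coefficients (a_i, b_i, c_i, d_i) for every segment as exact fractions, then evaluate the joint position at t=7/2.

Δ: Δ0=-1/2, Δ1=-4/3
row 1: diag=10, rhs=-5; c'=3/10, d'=-1/2
back: M1=-1/2
M: M0=0, M1=-1/2, M2=0
seg 0: a=4, c=M0/2=0, d=(M1−M0)/(6·2)=-1/24, b=Δ0−h0·(2M0+M1)/6=-1/3
seg 1: a=3, c=M1/2=-1/4, d=(M2−M1)/(6·3)=1/36, b=Δ1−h1·(2M1+M2)/6=-5/6
t_q=7/2 → seg 1, τ=3/2; S=3+-5/6·τ+-1/4·τ²+1/36·τ³=41/32

  seg 0: a=4 b=-1/3 c=0 d=-1/24
  seg 1: a=3 b=-5/6 c=-1/4 d=1/36
S(7/2) = 41/32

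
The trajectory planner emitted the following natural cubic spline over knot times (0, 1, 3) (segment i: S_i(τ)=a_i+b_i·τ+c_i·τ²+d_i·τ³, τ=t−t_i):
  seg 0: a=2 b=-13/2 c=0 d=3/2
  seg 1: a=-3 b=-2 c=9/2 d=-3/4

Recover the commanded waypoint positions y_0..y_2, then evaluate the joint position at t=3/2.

y_0=2 y_1=-3 y_2=5
S(3/2) = -95/32

y_0 = S_0(0) = a_0 = 2
y_1 = S_1(0) = a_1 = -3
y_2 = S_1(2) = 5
t_q=3/2 is in segment 1 (τ=1/2); S_1(τ)=-95/32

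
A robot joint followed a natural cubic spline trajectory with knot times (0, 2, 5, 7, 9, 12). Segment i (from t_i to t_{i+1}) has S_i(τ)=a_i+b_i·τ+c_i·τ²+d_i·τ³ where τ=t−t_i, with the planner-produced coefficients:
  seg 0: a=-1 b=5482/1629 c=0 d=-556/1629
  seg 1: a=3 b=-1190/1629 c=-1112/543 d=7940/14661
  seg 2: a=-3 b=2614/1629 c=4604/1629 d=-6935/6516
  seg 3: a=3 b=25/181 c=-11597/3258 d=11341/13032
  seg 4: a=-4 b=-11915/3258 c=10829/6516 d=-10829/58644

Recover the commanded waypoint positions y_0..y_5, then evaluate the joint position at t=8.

y_0 = S_0(0) = a_0 = -1
y_1 = S_1(0) = a_1 = 3
y_2 = S_2(0) = a_2 = -3
y_3 = S_3(0) = a_3 = 3
y_4 = S_4(0) = a_4 = -4
y_5 = S_4(3) = -5
t_q=8 is in segment 3 (τ=1); S_3(τ)=5849/13032

y_0=-1 y_1=3 y_2=-3 y_3=3 y_4=-4 y_5=-5
S(8) = 5849/13032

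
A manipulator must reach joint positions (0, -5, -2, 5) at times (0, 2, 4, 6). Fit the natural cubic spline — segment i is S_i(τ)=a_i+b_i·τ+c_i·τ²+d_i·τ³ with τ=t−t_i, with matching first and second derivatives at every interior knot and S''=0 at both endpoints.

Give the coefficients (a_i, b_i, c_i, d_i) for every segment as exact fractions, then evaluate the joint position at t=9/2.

  seg 0: a=0 b=-103/30 c=0 d=7/30
  seg 1: a=-5 b=-19/30 c=7/5 d=-1/6
  seg 2: a=-2 b=89/30 c=2/5 d=-1/15
S(9/2) = -17/40

Δ: Δ0=-5/2, Δ1=3/2, Δ2=7/2
row 1: diag=8, rhs=24; c'=1/4, d'=3
row 2: denom=8−2·1/4=15/2; d'=(12−2·3)/(15/2)=4/5
back: M2=4/5
back: M1=3−1/4·4/5=14/5
M: M0=0, M1=14/5, M2=4/5, M3=0
seg 0: a=0, c=M0/2=0, d=(M1−M0)/(6·2)=7/30, b=Δ0−h0·(2M0+M1)/6=-103/30
seg 1: a=-5, c=M1/2=7/5, d=(M2−M1)/(6·2)=-1/6, b=Δ1−h1·(2M1+M2)/6=-19/30
seg 2: a=-2, c=M2/2=2/5, d=(M3−M2)/(6·2)=-1/15, b=Δ2−h2·(2M2+M3)/6=89/30
t_q=9/2 → seg 2, τ=1/2; S=-2+89/30·τ+2/5·τ²+-1/15·τ³=-17/40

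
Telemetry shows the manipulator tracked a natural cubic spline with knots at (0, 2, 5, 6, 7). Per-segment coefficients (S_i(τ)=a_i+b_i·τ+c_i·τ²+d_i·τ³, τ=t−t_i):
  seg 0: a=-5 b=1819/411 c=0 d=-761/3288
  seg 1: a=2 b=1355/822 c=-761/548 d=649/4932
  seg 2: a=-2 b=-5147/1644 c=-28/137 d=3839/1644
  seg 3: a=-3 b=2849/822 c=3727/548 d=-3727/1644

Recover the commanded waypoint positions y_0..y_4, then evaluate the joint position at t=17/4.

y_0=-5 y_1=2 y_2=-2 y_3=-3 y_4=5
S(17/4) = 6229/35072

y_0 = S_0(0) = a_0 = -5
y_1 = S_1(0) = a_1 = 2
y_2 = S_2(0) = a_2 = -2
y_3 = S_3(0) = a_3 = -3
y_4 = S_3(1) = 5
t_q=17/4 is in segment 1 (τ=9/4); S_1(τ)=6229/35072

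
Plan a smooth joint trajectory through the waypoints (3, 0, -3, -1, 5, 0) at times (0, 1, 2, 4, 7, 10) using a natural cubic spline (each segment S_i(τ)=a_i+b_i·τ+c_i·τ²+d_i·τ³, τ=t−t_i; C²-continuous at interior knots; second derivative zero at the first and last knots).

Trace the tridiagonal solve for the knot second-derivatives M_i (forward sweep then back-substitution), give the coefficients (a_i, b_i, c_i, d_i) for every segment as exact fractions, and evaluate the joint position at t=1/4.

Δ: Δ0=-3, Δ1=-3, Δ2=1, Δ3=2, Δ4=-5/3
row 1: diag=4, rhs=0; c'=1/4, d'=0
row 2: denom=6−1·1/4=23/4; d'=(24−1·0)/(23/4)=96/23
row 3: denom=10−2·8/23=214/23; d'=(6−2·96/23)/(214/23)=-27/107
row 4: denom=12−3·69/214=2361/214; d'=(-22−3·-27/107)/(2361/214)=-4546/2361
back: M4=-4546/2361
back: M3=-27/107−69/214·-4546/2361=290/787
back: M2=96/23−8/23·290/787=3184/787
back: M1=0−1/4·3184/787=-796/787
M: M0=0, M1=-796/787, M2=3184/787, M3=290/787, M4=-4546/2361, M5=0
seg 0: a=3, c=M0/2=0, d=(M1−M0)/(6·1)=-398/2361, b=Δ0−h0·(2M0+M1)/6=-6685/2361
seg 1: a=0, c=M1/2=-398/787, d=(M2−M1)/(6·1)=1990/2361, b=Δ1−h1·(2M1+M2)/6=-7879/2361
seg 2: a=-3, c=M2/2=1592/787, d=(M3−M2)/(6·2)=-1447/4722, b=Δ2−h2·(2M2+M3)/6=-4297/2361
seg 3: a=-1, c=M3/2=145/787, d=(M4−M3)/(6·3)=-2708/21249, b=Δ3−h3·(2M3+M4)/6=6125/2361
seg 4: a=5, c=M4/2=-2273/2361, d=(M5−M4)/(6·3)=2273/21249, b=Δ4−h4·(2M4+M5)/6=611/2361
t_q=1/4 → seg 0, τ=1/4; S=3+-6685/2361·τ+0·τ²+-398/2361·τ³=57659/25184

  seg 0: a=3 b=-6685/2361 c=0 d=-398/2361
  seg 1: a=0 b=-7879/2361 c=-398/787 d=1990/2361
  seg 2: a=-3 b=-4297/2361 c=1592/787 d=-1447/4722
  seg 3: a=-1 b=6125/2361 c=145/787 d=-2708/21249
  seg 4: a=5 b=611/2361 c=-2273/2361 d=2273/21249
S(1/4) = 57659/25184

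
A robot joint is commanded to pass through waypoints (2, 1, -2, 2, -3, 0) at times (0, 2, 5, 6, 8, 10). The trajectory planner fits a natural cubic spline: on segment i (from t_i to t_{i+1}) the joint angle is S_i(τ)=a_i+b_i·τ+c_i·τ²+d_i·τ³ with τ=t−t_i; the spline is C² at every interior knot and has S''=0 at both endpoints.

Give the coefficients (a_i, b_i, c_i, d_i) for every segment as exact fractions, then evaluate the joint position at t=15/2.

Δ: Δ0=-1/2, Δ1=-1, Δ2=4, Δ3=-5/2, Δ4=3/2
row 1: diag=10, rhs=-3; c'=3/10, d'=-3/10
row 2: denom=8−3·3/10=71/10; d'=(30−3·-3/10)/(71/10)=309/71
row 3: denom=6−1·10/71=416/71; d'=(-39−1·309/71)/(416/71)=-1539/208
row 4: denom=8−2·71/208=761/104; d'=(24−2·-1539/208)/(761/104)=4035/761
back: M4=4035/761
back: M3=-1539/208−71/208·4035/761=-7008/761
back: M2=309/71−10/71·-7008/761=4299/761
back: M1=-3/10−3/10·4299/761=-1518/761
M: M0=0, M1=-1518/761, M2=4299/761, M3=-7008/761, M4=4035/761, M5=0
seg 0: a=2, c=M0/2=0, d=(M1−M0)/(6·2)=-253/1522, b=Δ0−h0·(2M0+M1)/6=251/1522
seg 1: a=1, c=M1/2=-759/761, d=(M2−M1)/(6·3)=1939/4566, b=Δ1−h1·(2M1+M2)/6=-2785/1522
seg 2: a=-2, c=M2/2=4299/1522, d=(M3−M2)/(6·1)=-3769/1522, b=Δ2−h2·(2M2+M3)/6=2779/761
seg 3: a=2, c=M3/2=-3504/761, d=(M4−M3)/(6·2)=3681/3044, b=Δ3−h3·(2M3+M4)/6=2849/1522
seg 4: a=-3, c=M4/2=4035/1522, d=(M5−M4)/(6·2)=-1345/3044, b=Δ4−h4·(2M4+M5)/6=-3097/1522
t_q=15/2 → seg 3, τ=3/2; S=2+2849/1522·τ+-3504/761·τ²+3681/3044·τ³=-35821/24352

  seg 0: a=2 b=251/1522 c=0 d=-253/1522
  seg 1: a=1 b=-2785/1522 c=-759/761 d=1939/4566
  seg 2: a=-2 b=2779/761 c=4299/1522 d=-3769/1522
  seg 3: a=2 b=2849/1522 c=-3504/761 d=3681/3044
  seg 4: a=-3 b=-3097/1522 c=4035/1522 d=-1345/3044
S(15/2) = -35821/24352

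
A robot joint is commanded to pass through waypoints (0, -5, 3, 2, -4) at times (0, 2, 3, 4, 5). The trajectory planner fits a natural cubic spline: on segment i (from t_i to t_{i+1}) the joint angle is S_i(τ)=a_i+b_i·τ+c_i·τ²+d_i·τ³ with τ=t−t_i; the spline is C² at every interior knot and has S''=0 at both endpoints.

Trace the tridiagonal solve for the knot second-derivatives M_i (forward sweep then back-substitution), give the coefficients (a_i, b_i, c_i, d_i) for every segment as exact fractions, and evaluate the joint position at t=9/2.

Δ: Δ0=-5/2, Δ1=8, Δ2=-1, Δ3=-6
row 1: diag=6, rhs=63; c'=1/6, d'=21/2
row 2: denom=4−1·1/6=23/6; d'=(-54−1·21/2)/(23/6)=-387/23
row 3: denom=4−1·6/23=86/23; d'=(-30−1·-387/23)/(86/23)=-303/86
back: M3=-303/86
back: M2=-387/23−6/23·-303/86=-684/43
back: M1=21/2−1/6·-684/43=1131/86
M: M0=0, M1=1131/86, M2=-684/43, M3=-303/86, M4=0
seg 0: a=0, c=M0/2=0, d=(M1−M0)/(6·2)=377/344, b=Δ0−h0·(2M0+M1)/6=-296/43
seg 1: a=-5, c=M1/2=1131/172, d=(M2−M1)/(6·1)=-833/172, b=Δ1−h1·(2M1+M2)/6=539/86
seg 2: a=3, c=M2/2=-342/43, d=(M3−M2)/(6·1)=355/172, b=Δ2−h2·(2M2+M3)/6=841/172
seg 3: a=2, c=M3/2=-303/172, d=(M4−M3)/(6·1)=101/172, b=Δ3−h3·(2M3+M4)/6=-415/86
t_q=9/2 → seg 3, τ=1/2; S=2+-415/86·τ+-303/172·τ²+101/172·τ³=-1073/1376

  seg 0: a=0 b=-296/43 c=0 d=377/344
  seg 1: a=-5 b=539/86 c=1131/172 d=-833/172
  seg 2: a=3 b=841/172 c=-342/43 d=355/172
  seg 3: a=2 b=-415/86 c=-303/172 d=101/172
S(9/2) = -1073/1376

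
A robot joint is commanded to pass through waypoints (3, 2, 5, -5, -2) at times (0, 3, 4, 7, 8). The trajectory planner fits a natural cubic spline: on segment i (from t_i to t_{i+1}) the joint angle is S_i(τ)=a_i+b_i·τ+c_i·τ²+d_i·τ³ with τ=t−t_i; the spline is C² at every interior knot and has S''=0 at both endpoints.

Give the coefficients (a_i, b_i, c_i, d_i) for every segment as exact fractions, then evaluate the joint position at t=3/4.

  seg 0: a=3 b=-301/144 c=0 d=253/1296
  seg 1: a=2 b=229/72 c=253/144 d=-31/16
  seg 2: a=5 b=127/144 c=-73/18 d=1145/1296
  seg 3: a=-5 b=29/72 c=187/48 d=-187/144
S(3/4) = 1551/1024

Δ: Δ0=-1/3, Δ1=3, Δ2=-10/3, Δ3=3
row 1: diag=8, rhs=20; c'=1/8, d'=5/2
row 2: denom=8−1·1/8=63/8; d'=(-38−1·5/2)/(63/8)=-36/7
row 3: denom=8−3·8/21=48/7; d'=(38−3·-36/7)/(48/7)=187/24
back: M3=187/24
back: M2=-36/7−8/21·187/24=-73/9
back: M1=5/2−1/8·-73/9=253/72
M: M0=0, M1=253/72, M2=-73/9, M3=187/24, M4=0
seg 0: a=3, c=M0/2=0, d=(M1−M0)/(6·3)=253/1296, b=Δ0−h0·(2M0+M1)/6=-301/144
seg 1: a=2, c=M1/2=253/144, d=(M2−M1)/(6·1)=-31/16, b=Δ1−h1·(2M1+M2)/6=229/72
seg 2: a=5, c=M2/2=-73/18, d=(M3−M2)/(6·3)=1145/1296, b=Δ2−h2·(2M2+M3)/6=127/144
seg 3: a=-5, c=M3/2=187/48, d=(M4−M3)/(6·1)=-187/144, b=Δ3−h3·(2M3+M4)/6=29/72
t_q=3/4 → seg 0, τ=3/4; S=3+-301/144·τ+0·τ²+253/1296·τ³=1551/1024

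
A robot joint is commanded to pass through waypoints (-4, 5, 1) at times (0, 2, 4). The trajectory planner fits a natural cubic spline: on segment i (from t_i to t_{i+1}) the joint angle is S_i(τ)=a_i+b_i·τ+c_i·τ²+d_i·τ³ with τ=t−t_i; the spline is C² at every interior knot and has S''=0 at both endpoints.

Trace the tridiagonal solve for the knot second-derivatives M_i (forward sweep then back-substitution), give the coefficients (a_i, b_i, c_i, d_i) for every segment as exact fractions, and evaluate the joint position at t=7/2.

  seg 0: a=-4 b=49/8 c=0 d=-13/32
  seg 1: a=5 b=5/4 c=-39/16 d=13/32
S(7/2) = 707/256

Δ: Δ0=9/2, Δ1=-2
row 1: diag=8, rhs=-39; c'=1/4, d'=-39/8
back: M1=-39/8
M: M0=0, M1=-39/8, M2=0
seg 0: a=-4, c=M0/2=0, d=(M1−M0)/(6·2)=-13/32, b=Δ0−h0·(2M0+M1)/6=49/8
seg 1: a=5, c=M1/2=-39/16, d=(M2−M1)/(6·2)=13/32, b=Δ1−h1·(2M1+M2)/6=5/4
t_q=7/2 → seg 1, τ=3/2; S=5+5/4·τ+-39/16·τ²+13/32·τ³=707/256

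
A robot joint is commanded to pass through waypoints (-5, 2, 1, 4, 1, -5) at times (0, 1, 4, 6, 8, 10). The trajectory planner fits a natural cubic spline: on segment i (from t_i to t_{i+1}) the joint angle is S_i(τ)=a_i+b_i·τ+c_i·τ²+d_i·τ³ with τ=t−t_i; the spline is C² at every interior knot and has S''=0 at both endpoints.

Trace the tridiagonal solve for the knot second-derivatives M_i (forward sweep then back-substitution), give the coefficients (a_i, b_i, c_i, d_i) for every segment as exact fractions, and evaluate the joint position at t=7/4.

Δ: Δ0=7, Δ1=-1/3, Δ2=3/2, Δ3=-3/2, Δ4=-3
row 1: diag=8, rhs=-44; c'=3/8, d'=-11/2
row 2: denom=10−3·3/8=71/8; d'=(11−3·-11/2)/(71/8)=220/71
row 3: denom=8−2·16/71=536/71; d'=(-18−2·220/71)/(536/71)=-859/268
row 4: denom=8−2·71/268=1001/134; d'=(-9−2·-859/268)/(1001/134)=-347/1001
back: M4=-347/1001
back: M3=-859/268−71/268·-347/1001=-6233/2002
back: M2=220/71−16/71·-6233/2002=3804/1001
back: M1=-11/2−3/8·3804/1001=-6932/1001
M: M0=0, M1=-6932/1001, M2=3804/1001, M3=-6233/2002, M4=-347/1001, M5=0
seg 0: a=-5, c=M0/2=0, d=(M1−M0)/(6·1)=-3466/3003, b=Δ0−h0·(2M0+M1)/6=24487/3003
seg 1: a=2, c=M1/2=-3466/1001, d=(M2−M1)/(6·3)=488/819, b=Δ1−h1·(2M1+M2)/6=14089/3003
seg 2: a=1, c=M2/2=1902/1001, d=(M3−M2)/(6·2)=-13841/24024, b=Δ2−h2·(2M2+M3)/6=1/231
seg 3: a=4, c=M3/2=-6233/4004, d=(M4−M3)/(6·2)=5539/24024, b=Δ3−h3·(2M3+M4)/6=593/858
seg 4: a=1, c=M4/2=-347/2002, d=(M5−M4)/(6·2)=347/12012, b=Δ4−h4·(2M4+M5)/6=-8315/3003
t_q=7/4 → seg 1, τ=3/4; S=2+14089/3003·τ+-3466/1001·τ²+488/819·τ³=15305/4004

  seg 0: a=-5 b=24487/3003 c=0 d=-3466/3003
  seg 1: a=2 b=14089/3003 c=-3466/1001 d=488/819
  seg 2: a=1 b=1/231 c=1902/1001 d=-13841/24024
  seg 3: a=4 b=593/858 c=-6233/4004 d=5539/24024
  seg 4: a=1 b=-8315/3003 c=-347/2002 d=347/12012
S(7/4) = 15305/4004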